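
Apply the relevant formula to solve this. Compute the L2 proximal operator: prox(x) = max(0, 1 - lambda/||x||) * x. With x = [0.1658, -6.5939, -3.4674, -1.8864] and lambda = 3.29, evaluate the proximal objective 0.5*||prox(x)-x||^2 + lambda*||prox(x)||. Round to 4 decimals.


Step 1: Compute ||x||.
||x|| = 7.6869
Step 2: Compute scaling factor.
scale = max(0, 1 - 3.29/7.6869) = 0.572
Step 3: prox(x) = [0.0948, -3.7717, -1.9833, -1.079]
||prox(x)|| = 4.3969
Step 4: Proximal objective.
0.5*||prox-x||^2 = 5.4121
lambda*||prox|| = 14.4658
Total = 19.8778


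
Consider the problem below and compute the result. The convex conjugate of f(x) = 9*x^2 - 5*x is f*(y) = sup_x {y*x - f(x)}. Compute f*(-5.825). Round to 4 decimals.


f*(y) = sup_x {y*x - a*x^2 - b*x} = sup_x {(y-b)*x - a*x^2}
FOC: (y - b) - 2a*x = 0 => x* = (y - b)/(2a)
x* = (-5.825 + 5)/(2*9) = -0.0458
f*(-5.825) = (y-b)^2/(4a) = (-5.825 + 5)^2/(4*9)
= 0.6806/36 = 0.0189


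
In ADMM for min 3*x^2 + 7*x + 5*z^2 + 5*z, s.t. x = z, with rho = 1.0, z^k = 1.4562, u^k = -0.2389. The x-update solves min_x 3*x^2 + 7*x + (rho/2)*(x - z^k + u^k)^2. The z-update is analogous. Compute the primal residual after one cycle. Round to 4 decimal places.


ADMM iteration with rho = 1.0, z^k = 1.4562, u^k = -0.2389
Step 1: x-update.
Minimize 3*x^2 + 7*x + (1.0/2)*(x - 1.4562 - 0.2389)^2
FOC: (2*3 + 1.0)*x = -7 + 1.0*(1.4562 + 0.2389)
x^{k+1} = -0.7578
Step 2: z-update.
Minimize 5*z^2 + 5*z + (1.0/2)*(-0.7578 - z - 0.2389)^2
FOC: (2*5 + 1.0)*z = -5 + 1.0*(-0.7578 - 0.2389)
z^{k+1} = -0.5452
Step 3: u-update.
u^{k+1} = -0.2389 - 0.7578 + 0.5452 = -0.4516
Step 4: Primal residual = |-0.7578 + 0.5452| = 0.2127


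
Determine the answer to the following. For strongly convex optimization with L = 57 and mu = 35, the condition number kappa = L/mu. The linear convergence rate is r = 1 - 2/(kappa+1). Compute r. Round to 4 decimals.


Step 1: Compute the condition number.
kappa = L/mu = 57/35 = 1.6286
Step 2: Compute the convergence rate.
r = 1 - 2/(kappa + 1) = 1 - 2*mu/(L + mu) = (L - mu)/(L + mu) = 22/92 = 0.2391


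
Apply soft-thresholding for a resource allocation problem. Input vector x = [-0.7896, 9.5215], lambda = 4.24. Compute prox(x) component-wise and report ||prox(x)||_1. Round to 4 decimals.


Soft-thresholding with lambda = 4.24:
prox(-0.7896) = sign(-0.7896)*max(|-0.7896| - 4.24, 0) = 0.0
prox(9.5215) = sign(9.5215)*max(|9.5215| - 4.24, 0) = 5.2815
prox(x) = [0.0, 5.2815]
||prox(x)||_1 = 0.0 + 5.2815 = 5.2815


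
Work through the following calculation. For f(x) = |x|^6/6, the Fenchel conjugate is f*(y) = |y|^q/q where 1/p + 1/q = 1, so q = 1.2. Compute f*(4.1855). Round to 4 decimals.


The conjugate exponent q satisfies 1/p + 1/q = 1.
p = 6, so q = 6/(6 - 1) = 1.2
|y|^q = 4.1855^1.2 = 5.5731
f*(4.1855) = 5.5731 / 1.2 = 4.6442


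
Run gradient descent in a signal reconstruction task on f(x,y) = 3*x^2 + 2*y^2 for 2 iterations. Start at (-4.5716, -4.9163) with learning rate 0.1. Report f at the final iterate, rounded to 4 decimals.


Gradient descent on f(x,y) = 3*x^2 + 2*y^2.
Starting point: (-4.5716, -4.9163), alpha = 0.1
Step 1: grad_x = 2*3*-4.5716 = -27.4296, grad_y = 2*2*-4.9163 = -19.6652
  x_1 = -4.5716 - 0.1*-27.4296 = -1.8286
  y_1 = -4.9163 - 0.1*-19.6652 = -2.9498
Step 2: grad_x = 2*3*-1.8286 = -10.9718, grad_y = 2*2*-2.9498 = -11.7991
  x_2 = -1.8286 - 0.1*-10.9718 = -0.7315
  y_2 = -2.9498 - 0.1*-11.7991 = -1.7699
f(-0.7315, -1.7699) = 3*(-0.7315)^2 + 2*(-1.7699)^2 = 7.8699


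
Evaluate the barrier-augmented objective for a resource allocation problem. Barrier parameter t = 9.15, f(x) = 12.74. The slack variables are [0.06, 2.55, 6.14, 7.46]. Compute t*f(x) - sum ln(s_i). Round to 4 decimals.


Step 1: Compute log-barrier.
ln values: [-2.8134, 0.9361, 1.8148, 2.0096]
phi = -(-2.8134 + 0.9361 + 1.8148 + 2.0096) = -1.9471
Step 2: Compute augmented objective.
t*f(x) = 9.15*12.74 = 116.571
Total = 116.571 - 1.9471 = 114.6239


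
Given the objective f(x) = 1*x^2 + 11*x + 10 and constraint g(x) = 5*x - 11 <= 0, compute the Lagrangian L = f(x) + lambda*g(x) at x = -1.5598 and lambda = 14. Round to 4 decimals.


Step 1: Evaluate f(x).
f(-1.5598) = 1*(-1.5598)^2 + 11*(-1.5598) + 10 = -4.7248
Step 2: Evaluate g(x).
g(-1.5598) = 5*-1.5598 - 11 = -18.799
Step 3: Compute Lagrangian.
L = -4.7248 + 14*-18.799 = -267.9108


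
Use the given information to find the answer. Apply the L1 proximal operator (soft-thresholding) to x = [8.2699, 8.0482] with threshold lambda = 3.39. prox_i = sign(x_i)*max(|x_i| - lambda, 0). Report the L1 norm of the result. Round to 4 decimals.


Soft-thresholding with lambda = 3.39:
prox(8.2699) = sign(8.2699)*max(|8.2699| - 3.39, 0) = 4.8799
prox(8.0482) = sign(8.0482)*max(|8.0482| - 3.39, 0) = 4.6582
prox(x) = [4.8799, 4.6582]
||prox(x)||_1 = 4.8799 + 4.6582 = 9.5381


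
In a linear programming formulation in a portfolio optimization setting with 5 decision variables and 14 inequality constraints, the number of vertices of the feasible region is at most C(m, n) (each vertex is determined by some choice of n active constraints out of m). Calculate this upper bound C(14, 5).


Each vertex corresponds to some choice of n active constraints out of m, so the number of vertices is at most C(m, n) = m! / (n!(m-n)!).
m = 14, n = 5
Numerator: 14 * 13 * 12 * 11 * 10
Denominator: 5! = 120
C(14, 5) = 2002


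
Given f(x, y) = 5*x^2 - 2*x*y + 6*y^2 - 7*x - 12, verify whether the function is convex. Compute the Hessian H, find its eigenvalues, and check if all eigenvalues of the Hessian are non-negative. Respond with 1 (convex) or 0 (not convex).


The Hessian of f(x,y) = 5*x^2 - 2*x*y + 6*y^2 - 7*x - 12 is:
H = [[10, -2], [-2, 12]]
Trace = 10 + 12 = 22
Determinant = 10*12 - (-2)^2 = 116
Discriminant = (22)^2 - 4*116 = 20.0
Eigenvalues: lambda_1 = 8.7639, lambda_2 = 13.2361
The function is convex.

1


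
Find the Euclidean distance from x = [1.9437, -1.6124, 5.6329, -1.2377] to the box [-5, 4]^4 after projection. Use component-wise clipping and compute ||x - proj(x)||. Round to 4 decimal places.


Project each component onto [-5, 4].
clip(1.9437) = 1.9437, clip(-1.6124) = -1.6124, clip(5.6329) = 4.0, clip(-1.2377) = -1.2377
Projection = [1.9437, -1.6124, 4.0, -1.2377]
Squared diffs: [0.0, 0.0, 2.6664, 0.0]
Distance = sqrt(2.6664) = 1.6329


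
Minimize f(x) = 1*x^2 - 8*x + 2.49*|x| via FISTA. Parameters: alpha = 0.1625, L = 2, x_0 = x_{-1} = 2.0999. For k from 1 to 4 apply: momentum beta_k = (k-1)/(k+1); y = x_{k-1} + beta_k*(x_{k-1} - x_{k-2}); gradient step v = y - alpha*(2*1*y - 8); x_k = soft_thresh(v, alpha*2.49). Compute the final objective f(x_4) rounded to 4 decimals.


FISTA on f(x) = 1*x^2 - 8*x + 2.49*|x|
L = 2, alpha = 0.1625
Iteration 1: beta = 0.0, y = 2.0999 + 0.0*(2.0999 - 2.0999) = 2.0999
  grad(y) = -3.8002, v = y - alpha*grad = 2.7174
  prox(v) = soft_thresh(2.7174, 0.4046) = 2.3128
Iteration 2: beta = 0.3333, y = 2.3128 + 0.3333*(2.3128 - 2.0999) = 2.3838
  grad(y) = -3.2324, v = y - alpha*grad = 2.909
  prox(v) = soft_thresh(2.909, 0.4046) = 2.5044
Iteration 3: beta = 0.5, y = 2.5044 + 0.5*(2.5044 - 2.3128) = 2.6002
  grad(y) = -2.7995, v = y - alpha*grad = 3.0552
  prox(v) = soft_thresh(3.0552, 0.4046) = 2.6505
Iteration 4: beta = 0.6, y = 2.6505 + 0.6*(2.6505 - 2.5044) = 2.7382
  grad(y) = -2.5236, v = y - alpha*grad = 3.1483
  prox(v) = soft_thresh(3.1483, 0.4046) = 2.7437
f(x_4) = 1*2.7437^2 - 8*2.7437 + 2.49*|2.7437| = -7.5899


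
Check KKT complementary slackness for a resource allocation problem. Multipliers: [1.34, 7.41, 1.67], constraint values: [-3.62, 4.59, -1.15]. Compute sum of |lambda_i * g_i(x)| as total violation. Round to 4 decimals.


KKT complementary slackness check:
lambda_1 * g_1 = 1.34 * -3.62 = -4.8508
lambda_2 * g_2 = 7.41 * 4.59 = 34.0119
lambda_3 * g_3 = 1.67 * -1.15 = -1.9205
Total violation = 4.8508 + 34.0119 + 1.9205 = 40.7832


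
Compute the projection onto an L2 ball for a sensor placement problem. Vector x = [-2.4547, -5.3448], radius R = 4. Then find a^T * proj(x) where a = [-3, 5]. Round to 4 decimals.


Step 1: Compute ||x|| (intermediates to 6 decimals).
||x|| = sqrt((-2.4547)^2 + (-5.3448)^2) = 5.881534
Step 2: Project.
Since ||x|| > R, scale = R/||x|| = 4/5.881534 = 0.680095, proj(x) = scale * x
proj(x) = [-1.669429, -3.634972]
Step 3: Dot product.
a^T * proj(x) = -3*(-1.669429) + 5*(-3.634972) = -13.1666


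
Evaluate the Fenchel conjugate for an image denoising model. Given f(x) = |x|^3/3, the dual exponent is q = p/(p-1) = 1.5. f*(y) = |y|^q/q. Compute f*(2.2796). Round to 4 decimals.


The conjugate exponent q satisfies 1/p + 1/q = 1.
p = 3, so q = 3/(3 - 1) = 1.5
|y|^q = 2.2796^1.5 = 3.4418
f*(2.2796) = 3.4418 / 1.5 = 2.2945


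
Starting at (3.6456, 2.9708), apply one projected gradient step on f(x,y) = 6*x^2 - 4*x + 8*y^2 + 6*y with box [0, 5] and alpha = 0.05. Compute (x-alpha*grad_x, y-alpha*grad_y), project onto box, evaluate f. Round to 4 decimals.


Step 1: Compute gradient at (3.6456, 2.9708).
grad_x = 2*6*3.6456 - 4 = 39.7472
grad_y = 2*8*2.9708 + 6 = 53.5328
Step 2: Gradient step.
x_raw = 3.6456 - 0.05*39.7472 = 1.6582
y_raw = 2.9708 - 0.05*53.5328 = 0.2942
Step 3: Project onto [0, 5].
x_proj = clip(1.6582) = 1.6582
y_proj = clip(0.2942) = 0.2942
Step 4: Evaluate f.
f(1.6582, 0.2942) = 12.3228


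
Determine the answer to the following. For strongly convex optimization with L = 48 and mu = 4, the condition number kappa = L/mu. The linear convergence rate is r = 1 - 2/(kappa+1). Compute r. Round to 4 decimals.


Step 1: Compute the condition number.
kappa = L/mu = 48/4 = 12.0
Step 2: Compute the convergence rate.
r = 1 - 2/(kappa + 1) = 1 - 2*mu/(L + mu) = (L - mu)/(L + mu) = 44/52 = 0.8462


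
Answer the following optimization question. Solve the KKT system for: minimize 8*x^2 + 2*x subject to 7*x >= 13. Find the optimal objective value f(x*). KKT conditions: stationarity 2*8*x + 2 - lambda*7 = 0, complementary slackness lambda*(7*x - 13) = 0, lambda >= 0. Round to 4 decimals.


Step 1: Try lambda = 0 (constraint inactive).
x_unc = -2/(2*8) = -0.125
Check: 7*-0.125 = -0.875 < 13 -- violated!
Step 2: Constraint must be active: 7*x = 13
x* = 13/7 = 1.8571 (rounded; the exact value 13/7 is used below)
lambda = (2*8*(13/7) + 2)/7 = 4.5306
Step 3: Compute optimal value.
f(x*) = 8*(13/7)^2 + 2*(13/7) = 31.3061


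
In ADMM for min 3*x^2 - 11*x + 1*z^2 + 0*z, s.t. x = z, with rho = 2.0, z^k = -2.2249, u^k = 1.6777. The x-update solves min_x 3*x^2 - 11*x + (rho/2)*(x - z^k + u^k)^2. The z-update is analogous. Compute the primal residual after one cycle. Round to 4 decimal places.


ADMM iteration with rho = 2.0, z^k = -2.2249, u^k = 1.6777
Step 1: x-update.
Minimize 3*x^2 - 11*x + (2.0/2)*(x + 2.2249 + 1.6777)^2
FOC: (2*3 + 2.0)*x = 11 + 2.0*(-2.2249 - 1.6777)
x^{k+1} = 0.3994
Step 2: z-update.
Minimize 1*z^2 + 0*z + (2.0/2)*(0.3994 - z + 1.6777)^2
FOC: (2*1 + 2.0)*z = 0 + 2.0*(0.3994 + 1.6777)
z^{k+1} = 1.0385
Step 3: u-update.
u^{k+1} = 1.6777 + 0.3994 - 1.0385 = 1.0385
Step 4: Primal residual = |0.3994 - 1.0385| = 0.6392


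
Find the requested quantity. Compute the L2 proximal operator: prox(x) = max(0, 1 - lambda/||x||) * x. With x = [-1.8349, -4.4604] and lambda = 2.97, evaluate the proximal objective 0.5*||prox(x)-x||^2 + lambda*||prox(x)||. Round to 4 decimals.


Step 1: Compute ||x||.
||x|| = 4.8231
Step 2: Compute scaling factor.
scale = max(0, 1 - 2.97/4.8231) = 0.3842
Step 3: prox(x) = [-0.705, -1.7137]
||prox(x)|| = 1.8531
Step 4: Proximal objective.
0.5*||prox-x||^2 = 4.4105
lambda*||prox|| = 5.5037
Total = 9.9141


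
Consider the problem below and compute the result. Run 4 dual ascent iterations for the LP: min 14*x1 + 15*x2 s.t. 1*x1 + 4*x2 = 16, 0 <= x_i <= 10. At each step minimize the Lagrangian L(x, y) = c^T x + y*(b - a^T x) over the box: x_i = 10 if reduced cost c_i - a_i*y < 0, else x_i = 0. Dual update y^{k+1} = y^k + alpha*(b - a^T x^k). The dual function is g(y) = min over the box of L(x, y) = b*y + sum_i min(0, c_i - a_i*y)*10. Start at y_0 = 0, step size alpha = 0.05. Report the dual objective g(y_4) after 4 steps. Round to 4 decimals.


Dual ascent for LP: min 14*x1 + 15*x2, 1*x1 + 4*x2 = 16, 0 <= x_i <= 10
Step 1: y^k = 0.0, reduced costs: (14.0, 15.0)
  x^k = (0.0, 0.0), subgradient = b - a^T x = 16.0
  y^{k+1} = 0.0 + 0.05*16.0 = 0.8
Step 2: y^k = 0.8, reduced costs: (13.2, 11.8)
  x^k = (0.0, 0.0), subgradient = b - a^T x = 16.0
  y^{k+1} = 0.8 + 0.05*16.0 = 1.6
Step 3: y^k = 1.6, reduced costs: (12.4, 8.6)
  x^k = (0.0, 0.0), subgradient = b - a^T x = 16.0
  y^{k+1} = 1.6 + 0.05*16.0 = 2.4
Step 4: y^k = 2.4, reduced costs: (11.6, 5.4)
  x^k = (0.0, 0.0), subgradient = b - a^T x = 16.0
  y^{k+1} = 2.4 + 0.05*16.0 = 3.2
Dual objective at y_4 = 3.2: reduced costs (10.8, 2.2), box minimizer x = (0.0, 0.0)
g(y_4) = b*y + (c1 - a1*y)*x1 + (c2 - a2*y)*x2 = 16*3.2 + 10.8*0.0 + 2.2*0.0 = 51.2 + 0.0 + 0.0 = 51.2


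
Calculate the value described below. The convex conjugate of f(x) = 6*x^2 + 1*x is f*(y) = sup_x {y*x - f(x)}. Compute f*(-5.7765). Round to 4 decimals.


f*(y) = sup_x {y*x - a*x^2 - b*x} = sup_x {(y-b)*x - a*x^2}
FOC: (y - b) - 2a*x = 0 => x* = (y - b)/(2a)
x* = (-5.7765 - 1)/(2*6) = -0.5647
f*(-5.7765) = (y-b)^2/(4a) = (-5.7765 - 1)^2/(4*6)
= 45.921/24 = 1.9134


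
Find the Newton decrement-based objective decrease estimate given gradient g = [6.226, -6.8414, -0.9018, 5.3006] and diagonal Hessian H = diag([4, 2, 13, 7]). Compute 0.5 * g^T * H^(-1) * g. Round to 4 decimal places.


Step 1: H is diagonal, so H^(-1) * g = [1.5565, -3.4207, -0.0694, 0.7572].
Step 2: g^T H^(-1) g = sum_i g_i^2 / H_ii
  = (6.226)^2/4 + (-6.8414)^2/2 + (-0.9018)^2/13 + (5.3006)^2/7
  = 9.6908 + 23.4024 + 0.0626 + 4.0138 = 37.1695
Step 3: Objective decrease = 0.5 * g^T H^(-1) g = 18.5847


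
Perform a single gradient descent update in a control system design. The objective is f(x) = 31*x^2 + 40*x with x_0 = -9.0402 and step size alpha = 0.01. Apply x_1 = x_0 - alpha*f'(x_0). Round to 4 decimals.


We compute the gradient at x_0 and apply the update.
f'(x) = 62*x + 40
f'(-9.0402) = 62*-9.0402 + 40 = -520.4924
x_1 = -9.0402 - 0.01*-520.4924 = -3.8353


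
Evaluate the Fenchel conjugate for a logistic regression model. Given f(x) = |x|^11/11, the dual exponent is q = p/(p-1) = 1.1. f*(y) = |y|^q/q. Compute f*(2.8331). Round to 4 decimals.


The conjugate exponent q satisfies 1/p + 1/q = 1.
p = 11, so q = 11/(11 - 1) = 1.1
|y|^q = 2.8331^1.1 = 3.144
f*(2.8331) = 3.144 / 1.1 = 2.8582


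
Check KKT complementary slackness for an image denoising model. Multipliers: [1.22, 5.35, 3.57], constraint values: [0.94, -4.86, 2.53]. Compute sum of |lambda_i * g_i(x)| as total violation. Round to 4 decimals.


KKT complementary slackness check:
lambda_1 * g_1 = 1.22 * 0.94 = 1.1468
lambda_2 * g_2 = 5.35 * -4.86 = -26.001
lambda_3 * g_3 = 3.57 * 2.53 = 9.0321
Total violation = 1.1468 + 26.001 + 9.0321 = 36.1799


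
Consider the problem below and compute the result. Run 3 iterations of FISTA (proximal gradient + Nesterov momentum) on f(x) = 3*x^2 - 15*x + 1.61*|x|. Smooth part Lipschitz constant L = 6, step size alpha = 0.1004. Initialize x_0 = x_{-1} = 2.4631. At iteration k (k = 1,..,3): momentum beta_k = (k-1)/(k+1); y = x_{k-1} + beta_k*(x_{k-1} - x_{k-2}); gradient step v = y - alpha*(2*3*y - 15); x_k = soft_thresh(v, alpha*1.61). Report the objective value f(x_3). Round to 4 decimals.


FISTA on f(x) = 3*x^2 - 15*x + 1.61*|x|
L = 6, alpha = 0.1004
Iteration 1: beta = 0.0, y = 2.4631 + 0.0*(2.4631 - 2.4631) = 2.4631
  grad(y) = -0.2214, v = y - alpha*grad = 2.4853
  prox(v) = soft_thresh(2.4853, 0.1616) = 2.3237
Iteration 2: beta = 0.3333, y = 2.3237 + 0.3333*(2.3237 - 2.4631) = 2.2772
  grad(y) = -1.3367, v = y - alpha*grad = 2.4114
  prox(v) = soft_thresh(2.4114, 0.1616) = 2.2498
Iteration 3: beta = 0.5, y = 2.2498 + 0.5*(2.2498 - 2.3237) = 2.2128
  grad(y) = -1.7231, v = y - alpha*grad = 2.3858
  prox(v) = soft_thresh(2.3858, 0.1616) = 2.2242
f(x_3) = 3*2.2242^2 - 15*2.2242 + 1.61*|2.2242| = -14.9408


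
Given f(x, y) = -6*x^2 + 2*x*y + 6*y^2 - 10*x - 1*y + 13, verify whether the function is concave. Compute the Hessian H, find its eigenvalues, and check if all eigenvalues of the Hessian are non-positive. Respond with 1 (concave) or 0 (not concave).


The Hessian of f(x,y) = -6*x^2 + 2*x*y + 6*y^2 - 10*x - 1*y + 13 is:
H = [[-12, 2], [2, 12]]
Trace = -12 + 12 = 0
Determinant = -12*12 - (2)^2 = -148
Discriminant = (0)^2 - 4*-148 = 592.0
Eigenvalues: lambda_1 = -12.1655, lambda_2 = 12.1655
The function is not concave.

0


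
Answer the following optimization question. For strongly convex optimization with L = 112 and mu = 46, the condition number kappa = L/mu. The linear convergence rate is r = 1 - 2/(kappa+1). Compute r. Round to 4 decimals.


Step 1: Compute the condition number.
kappa = L/mu = 112/46 = 2.4348
Step 2: Compute the convergence rate.
r = 1 - 2/(kappa + 1) = 1 - 2*mu/(L + mu) = (L - mu)/(L + mu) = 66/158 = 0.4177


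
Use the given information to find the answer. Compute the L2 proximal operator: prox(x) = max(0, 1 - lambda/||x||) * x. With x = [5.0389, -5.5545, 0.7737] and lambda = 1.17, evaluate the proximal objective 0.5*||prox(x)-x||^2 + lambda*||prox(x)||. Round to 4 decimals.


Step 1: Compute ||x||.
||x|| = 7.5393
Step 2: Compute scaling factor.
scale = max(0, 1 - 1.17/7.5393) = 0.8448
Step 3: prox(x) = [4.2569, -4.6925, 0.6536]
||prox(x)|| = 6.3693
Step 4: Proximal objective.
0.5*||prox-x||^2 = 0.6845
lambda*||prox|| = 7.4521
Total = 8.1366


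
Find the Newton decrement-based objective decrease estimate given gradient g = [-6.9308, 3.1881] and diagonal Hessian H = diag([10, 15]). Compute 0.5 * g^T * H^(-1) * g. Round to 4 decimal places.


Step 1: H is diagonal, so H^(-1) * g = [-0.6931, 0.2125].
Step 2: g^T H^(-1) g = sum_i g_i^2 / H_ii
  = (-6.9308)^2/10 + (3.1881)^2/15
  = 4.8036 + 0.6776 = 5.4812
Step 3: Objective decrease = 0.5 * g^T H^(-1) g = 2.7406


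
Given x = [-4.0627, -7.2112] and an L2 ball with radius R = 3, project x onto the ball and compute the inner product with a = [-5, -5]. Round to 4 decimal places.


Step 1: Compute ||x|| (intermediates to 6 decimals).
||x|| = sqrt((-4.0627)^2 + (-7.2112)^2) = 8.276892
Step 2: Project.
Since ||x|| > R, scale = R/||x|| = 3/8.276892 = 0.362455, proj(x) = scale * x
proj(x) = [-1.472546, -2.613735]
Step 3: Dot product.
a^T * proj(x) = -5*(-1.472546) - 5*(-2.613735) = 20.4314


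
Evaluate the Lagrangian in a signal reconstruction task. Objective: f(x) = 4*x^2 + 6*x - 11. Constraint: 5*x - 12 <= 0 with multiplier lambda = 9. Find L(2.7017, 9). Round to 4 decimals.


Step 1: Evaluate f(x).
f(2.7017) = 4*2.7017^2 + 6*2.7017 - 11 = 34.4069
Step 2: Evaluate g(x).
g(2.7017) = 5*2.7017 - 12 = 1.5085
Step 3: Compute Lagrangian.
L = 34.4069 + 9*1.5085 = 47.9834


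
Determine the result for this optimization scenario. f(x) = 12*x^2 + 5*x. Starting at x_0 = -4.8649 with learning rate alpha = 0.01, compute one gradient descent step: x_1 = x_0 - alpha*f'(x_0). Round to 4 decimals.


We compute the gradient at x_0 and apply the update.
f'(x) = 24*x + 5
f'(-4.8649) = 24*-4.8649 + 5 = -111.7576
x_1 = -4.8649 - 0.01*-111.7576 = -3.7473


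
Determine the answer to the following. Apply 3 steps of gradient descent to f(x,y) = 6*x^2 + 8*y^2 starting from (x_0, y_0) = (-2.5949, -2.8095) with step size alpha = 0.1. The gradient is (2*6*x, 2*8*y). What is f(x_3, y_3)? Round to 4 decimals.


Gradient descent on f(x,y) = 6*x^2 + 8*y^2.
Starting point: (-2.5949, -2.8095), alpha = 0.1
Step 1: grad_x = 2*6*-2.5949 = -31.1388, grad_y = 2*8*-2.8095 = -44.952
  x_1 = -2.5949 - 0.1*-31.1388 = 0.519
  y_1 = -2.8095 - 0.1*-44.952 = 1.6857
Step 2: grad_x = 2*6*0.519 = 6.2278, grad_y = 2*8*1.6857 = 26.9712
  x_2 = 0.519 - 0.1*6.2278 = -0.1038
  y_2 = 1.6857 - 0.1*26.9712 = -1.0114
Step 3: grad_x = 2*6*-0.1038 = -1.2456, grad_y = 2*8*-1.0114 = -16.1827
  x_3 = -0.1038 - 0.1*-1.2456 = 0.0208
  y_3 = -1.0114 - 0.1*-16.1827 = 0.6069
f(0.0208, 0.6069) = 6*0.0208^2 + 8*0.6069^2 = 2.9487


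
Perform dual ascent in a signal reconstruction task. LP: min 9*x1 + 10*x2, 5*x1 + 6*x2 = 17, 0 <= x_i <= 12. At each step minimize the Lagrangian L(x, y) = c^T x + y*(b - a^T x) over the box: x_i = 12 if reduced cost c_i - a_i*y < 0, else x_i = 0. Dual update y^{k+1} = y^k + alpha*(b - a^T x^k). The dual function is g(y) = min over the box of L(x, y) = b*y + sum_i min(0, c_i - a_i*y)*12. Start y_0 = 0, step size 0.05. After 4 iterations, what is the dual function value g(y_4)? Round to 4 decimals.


Dual ascent for LP: min 9*x1 + 10*x2, 5*x1 + 6*x2 = 17, 0 <= x_i <= 12
Step 1: y^k = 0.0, reduced costs: (9.0, 10.0)
  x^k = (0.0, 0.0), subgradient = b - a^T x = 17.0
  y^{k+1} = 0.0 + 0.05*17.0 = 0.85
Step 2: y^k = 0.85, reduced costs: (4.75, 4.9)
  x^k = (0.0, 0.0), subgradient = b - a^T x = 17.0
  y^{k+1} = 0.85 + 0.05*17.0 = 1.7
Step 3: y^k = 1.7, reduced costs: (0.5, -0.2)
  x^k = (0.0, 12.0), subgradient = b - a^T x = -55.0
  y^{k+1} = 1.7 + 0.05*-55.0 = -1.05
Step 4: y^k = -1.05, reduced costs: (14.25, 16.3)
  x^k = (0.0, 0.0), subgradient = b - a^T x = 17.0
  y^{k+1} = -1.05 + 0.05*17.0 = -0.2
Dual objective at y_4 = -0.2: reduced costs (10.0, 11.2), box minimizer x = (0.0, 0.0)
g(y_4) = b*y + (c1 - a1*y)*x1 + (c2 - a2*y)*x2 = 17*(-0.2) + 10.0*0.0 + 11.2*0.0 = -3.4 + 0.0 + 0.0 = -3.4


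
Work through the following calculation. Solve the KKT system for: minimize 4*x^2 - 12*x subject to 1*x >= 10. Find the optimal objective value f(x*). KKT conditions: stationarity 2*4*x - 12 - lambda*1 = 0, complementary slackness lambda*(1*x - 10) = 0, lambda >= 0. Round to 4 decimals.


Step 1: Try lambda = 0 (constraint inactive).
x_unc = 12/(2*4) = 1.5
Check: 1*1.5 = 1.5 < 10 -- violated!
Step 2: Constraint must be active: 1*x = 10
x* = 10/1 = 10.0
lambda = (2*4*10.0 - 12)/1 = 68.0
Step 3: Compute optimal value.
f(x*) = 4*10.0^2 - 12*10.0 = 280.0


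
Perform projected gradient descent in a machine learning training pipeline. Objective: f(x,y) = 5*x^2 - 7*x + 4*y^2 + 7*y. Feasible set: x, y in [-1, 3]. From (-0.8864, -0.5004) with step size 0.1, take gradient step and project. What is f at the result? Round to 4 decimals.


Step 1: Compute gradient at (-0.8864, -0.5004).
grad_x = 2*5*-0.8864 - 7 = -15.864
grad_y = 2*4*-0.5004 + 7 = 2.9968
Step 2: Gradient step.
x_raw = -0.8864 - 0.1*-15.864 = 0.7
y_raw = -0.5004 - 0.1*2.9968 = -0.8001
Step 3: Project onto [-1, 3].
x_proj = clip(0.7) = 0.7
y_proj = clip(-0.8001) = -0.8001
Step 4: Evaluate f.
f(0.7, -0.8001) = -5.49


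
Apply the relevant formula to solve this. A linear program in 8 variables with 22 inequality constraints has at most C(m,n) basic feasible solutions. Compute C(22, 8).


Each vertex corresponds to some choice of n active constraints out of m, so the number of vertices is at most C(m, n) = m! / (n!(m-n)!).
m = 22, n = 8
Numerator: 22 * 21 * 20 * 19 * 18 * 17 * 16 * 15
Denominator: 8! = 40320
C(22, 8) = 319770


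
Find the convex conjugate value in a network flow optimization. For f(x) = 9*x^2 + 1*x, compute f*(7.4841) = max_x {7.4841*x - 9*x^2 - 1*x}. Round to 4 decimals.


f*(y) = sup_x {y*x - a*x^2 - b*x} = sup_x {(y-b)*x - a*x^2}
FOC: (y - b) - 2a*x = 0 => x* = (y - b)/(2a)
x* = (7.4841 - 1)/(2*9) = 0.3602
f*(7.4841) = (y-b)^2/(4a) = (7.4841 - 1)^2/(4*9)
= 42.0436/36 = 1.1679


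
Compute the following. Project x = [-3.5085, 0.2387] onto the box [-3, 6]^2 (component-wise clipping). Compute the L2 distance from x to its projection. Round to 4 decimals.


Project each component onto [-3, 6].
clip(-3.5085) = -3.0, clip(0.2387) = 0.2387
Projection = [-3.0, 0.2387]
Squared diffs: [0.2586, 0.0]
Distance = sqrt(0.2586) = 0.5085


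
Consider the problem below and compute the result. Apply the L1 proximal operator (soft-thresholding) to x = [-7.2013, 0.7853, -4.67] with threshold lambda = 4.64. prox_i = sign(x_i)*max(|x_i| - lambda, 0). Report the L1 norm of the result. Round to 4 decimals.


Soft-thresholding with lambda = 4.64:
prox(-7.2013) = sign(-7.2013)*max(|-7.2013| - 4.64, 0) = -2.5613
prox(0.7853) = sign(0.7853)*max(|0.7853| - 4.64, 0) = 0.0
prox(-4.67) = sign(-4.67)*max(|-4.67| - 4.64, 0) = -0.03
prox(x) = [-2.5613, 0.0, -0.03]
||prox(x)||_1 = 2.5613 + 0.0 + 0.03 = 2.5913


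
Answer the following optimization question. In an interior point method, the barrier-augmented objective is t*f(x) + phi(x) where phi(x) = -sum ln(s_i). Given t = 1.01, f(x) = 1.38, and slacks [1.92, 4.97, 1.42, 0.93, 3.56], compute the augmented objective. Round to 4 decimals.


Step 1: Compute log-barrier.
ln values: [0.6523, 1.6034, 0.3507, -0.0726, 1.2698]
phi = -(0.6523 + 1.6034 + 0.3507 - 0.0726 + 1.2698) = -3.8036
Step 2: Compute augmented objective.
t*f(x) = 1.01*1.38 = 1.3938
Total = 1.3938 - 3.8036 = -2.4098


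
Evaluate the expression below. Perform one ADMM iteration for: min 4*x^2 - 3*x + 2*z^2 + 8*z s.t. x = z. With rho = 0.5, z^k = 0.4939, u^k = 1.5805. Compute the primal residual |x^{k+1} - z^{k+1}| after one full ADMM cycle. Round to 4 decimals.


ADMM iteration with rho = 0.5, z^k = 0.4939, u^k = 1.5805
Step 1: x-update.
Minimize 4*x^2 - 3*x + (0.5/2)*(x - 0.4939 + 1.5805)^2
FOC: (2*4 + 0.5)*x = 3 + 0.5*(0.4939 - 1.5805)
x^{k+1} = 0.289
Step 2: z-update.
Minimize 2*z^2 + 8*z + (0.5/2)*(0.289 - z + 1.5805)^2
FOC: (2*2 + 0.5)*z = -8 + 0.5*(0.289 + 1.5805)
z^{k+1} = -1.5701
Step 3: u-update.
u^{k+1} = 1.5805 + 0.289 + 1.5701 = 3.4396
Step 4: Primal residual = |0.289 + 1.5701| = 1.8591


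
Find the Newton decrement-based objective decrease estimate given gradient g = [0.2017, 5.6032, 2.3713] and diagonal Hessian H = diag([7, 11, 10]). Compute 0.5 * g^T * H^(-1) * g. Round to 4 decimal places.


Step 1: H is diagonal, so H^(-1) * g = [0.0288, 0.5094, 0.2371].
Step 2: g^T H^(-1) g = sum_i g_i^2 / H_ii
  = (0.2017)^2/7 + (5.6032)^2/11 + (2.3713)^2/10
  = 0.0058 + 2.8542 + 0.5623 = 3.4223
Step 3: Objective decrease = 0.5 * g^T H^(-1) g = 1.7111


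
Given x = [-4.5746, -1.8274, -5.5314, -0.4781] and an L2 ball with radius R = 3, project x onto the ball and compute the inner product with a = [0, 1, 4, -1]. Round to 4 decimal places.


Step 1: Compute ||x|| (intermediates to 6 decimals).
||x|| = sqrt((-4.5746)^2 + (-1.8274)^2 + (-5.5314)^2 + (-0.4781)^2) = 7.422353
Step 2: Project.
Since ||x|| > R, scale = R/||x|| = 3/7.422353 = 0.404184, proj(x) = scale * x
proj(x) = [-1.84898, -0.738606, -2.235703, -0.19324]
Step 3: Dot product.
a^T * proj(x) = 0*(-1.84898) + 1*(-0.738606) + 4*(-2.235703) - 1*(-0.19324) = -9.4882


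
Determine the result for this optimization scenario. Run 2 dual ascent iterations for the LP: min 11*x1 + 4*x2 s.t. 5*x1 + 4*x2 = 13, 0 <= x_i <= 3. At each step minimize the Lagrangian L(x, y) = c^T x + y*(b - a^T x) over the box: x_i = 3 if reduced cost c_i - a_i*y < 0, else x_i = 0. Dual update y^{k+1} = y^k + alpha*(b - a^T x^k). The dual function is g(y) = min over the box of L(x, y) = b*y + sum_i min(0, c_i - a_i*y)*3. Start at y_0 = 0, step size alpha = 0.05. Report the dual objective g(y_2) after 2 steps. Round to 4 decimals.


Dual ascent for LP: min 11*x1 + 4*x2, 5*x1 + 4*x2 = 13, 0 <= x_i <= 3
Step 1: y^k = 0.0, reduced costs: (11.0, 4.0)
  x^k = (0.0, 0.0), subgradient = b - a^T x = 13.0
  y^{k+1} = 0.0 + 0.05*13.0 = 0.65
Step 2: y^k = 0.65, reduced costs: (7.75, 1.4)
  x^k = (0.0, 0.0), subgradient = b - a^T x = 13.0
  y^{k+1} = 0.65 + 0.05*13.0 = 1.3
Dual objective at y_2 = 1.3: reduced costs (4.5, -1.2), box minimizer x = (0.0, 3.0)
g(y_2) = b*y + (c1 - a1*y)*x1 + (c2 - a2*y)*x2 = 13*1.3 + 4.5*0.0 + (-1.2)*3.0 = 16.9 + 0.0 - 3.6 = 13.3


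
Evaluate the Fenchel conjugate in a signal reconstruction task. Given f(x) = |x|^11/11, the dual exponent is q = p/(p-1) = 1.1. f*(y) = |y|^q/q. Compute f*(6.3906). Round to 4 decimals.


The conjugate exponent q satisfies 1/p + 1/q = 1.
p = 11, so q = 11/(11 - 1) = 1.1
|y|^q = 6.3906^1.1 = 7.693
f*(6.3906) = 7.693 / 1.1 = 6.9936


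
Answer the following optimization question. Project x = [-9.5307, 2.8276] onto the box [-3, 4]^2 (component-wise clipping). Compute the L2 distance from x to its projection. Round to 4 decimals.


Project each component onto [-3, 4].
clip(-9.5307) = -3.0, clip(2.8276) = 2.8276
Projection = [-3.0, 2.8276]
Squared diffs: [42.65, 0.0]
Distance = sqrt(42.65) = 6.5307


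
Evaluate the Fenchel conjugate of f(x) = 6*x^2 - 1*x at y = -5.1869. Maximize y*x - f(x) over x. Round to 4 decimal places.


f*(y) = sup_x {y*x - a*x^2 - b*x} = sup_x {(y-b)*x - a*x^2}
FOC: (y - b) - 2a*x = 0 => x* = (y - b)/(2a)
x* = (-5.1869 + 1)/(2*6) = -0.3489
f*(-5.1869) = (y-b)^2/(4a) = (-5.1869 + 1)^2/(4*6)
= 17.5301/24 = 0.7304


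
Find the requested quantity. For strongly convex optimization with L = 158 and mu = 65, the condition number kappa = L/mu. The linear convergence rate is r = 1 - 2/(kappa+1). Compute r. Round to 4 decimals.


Step 1: Compute the condition number.
kappa = L/mu = 158/65 = 2.4308
Step 2: Compute the convergence rate.
r = 1 - 2/(kappa + 1) = 1 - 2*mu/(L + mu) = (L - mu)/(L + mu) = 93/223 = 0.417


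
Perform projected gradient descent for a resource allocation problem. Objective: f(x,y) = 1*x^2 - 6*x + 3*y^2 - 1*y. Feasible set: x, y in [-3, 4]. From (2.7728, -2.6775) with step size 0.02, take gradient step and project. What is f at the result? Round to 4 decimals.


Step 1: Compute gradient at (2.7728, -2.6775).
grad_x = 2*1*2.7728 - 6 = -0.4544
grad_y = 2*3*-2.6775 - 1 = -17.065
Step 2: Gradient step.
x_raw = 2.7728 - 0.02*-0.4544 = 2.7819
y_raw = -2.6775 - 0.02*-17.065 = -2.3362
Step 3: Project onto [-3, 4].
x_proj = clip(2.7819) = 2.7819
y_proj = clip(-2.3362) = -2.3362
Step 4: Evaluate f.
f(2.7819, -2.3362) = 9.7573


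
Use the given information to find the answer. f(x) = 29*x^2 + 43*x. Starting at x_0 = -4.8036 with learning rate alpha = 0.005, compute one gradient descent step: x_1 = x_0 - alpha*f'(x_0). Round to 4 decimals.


We compute the gradient at x_0 and apply the update.
f'(x) = 58*x + 43
f'(-4.8036) = 58*-4.8036 + 43 = -235.6088
x_1 = -4.8036 - 0.005*-235.6088 = -3.6256


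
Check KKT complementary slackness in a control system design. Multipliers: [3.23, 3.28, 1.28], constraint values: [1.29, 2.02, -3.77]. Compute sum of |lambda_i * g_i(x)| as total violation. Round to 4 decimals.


KKT complementary slackness check:
lambda_1 * g_1 = 3.23 * 1.29 = 4.1667
lambda_2 * g_2 = 3.28 * 2.02 = 6.6256
lambda_3 * g_3 = 1.28 * -3.77 = -4.8256
Total violation = 4.1667 + 6.6256 + 4.8256 = 15.6179


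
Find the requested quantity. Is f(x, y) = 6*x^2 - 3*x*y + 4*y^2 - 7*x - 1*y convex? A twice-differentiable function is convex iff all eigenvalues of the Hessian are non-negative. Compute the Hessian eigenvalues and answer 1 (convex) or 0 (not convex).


The Hessian of f(x,y) = 6*x^2 - 3*x*y + 4*y^2 - 7*x - 1*y is:
H = [[12, -3], [-3, 8]]
Trace = 12 + 8 = 20
Determinant = 12*8 - (-3)^2 = 87
Discriminant = (20)^2 - 4*87 = 52.0
Eigenvalues: lambda_1 = 6.3944, lambda_2 = 13.6056
The function is convex.

1


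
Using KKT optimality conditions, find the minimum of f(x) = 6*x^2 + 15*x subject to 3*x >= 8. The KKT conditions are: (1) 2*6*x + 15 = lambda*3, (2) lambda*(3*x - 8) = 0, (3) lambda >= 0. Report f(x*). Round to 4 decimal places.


Step 1: Try lambda = 0 (constraint inactive).
x_unc = -15/(2*6) = -1.25
Check: 3*-1.25 = -3.75 < 8 -- violated!
Step 2: Constraint must be active: 3*x = 8
x* = 8/3 = 2.6667 (rounded; the exact value 8/3 is used below)
lambda = (2*6*(8/3) + 15)/3 = 15.6667
Step 3: Compute optimal value.
f(x*) = 6*(8/3)^2 + 15*(8/3) = 82.6667


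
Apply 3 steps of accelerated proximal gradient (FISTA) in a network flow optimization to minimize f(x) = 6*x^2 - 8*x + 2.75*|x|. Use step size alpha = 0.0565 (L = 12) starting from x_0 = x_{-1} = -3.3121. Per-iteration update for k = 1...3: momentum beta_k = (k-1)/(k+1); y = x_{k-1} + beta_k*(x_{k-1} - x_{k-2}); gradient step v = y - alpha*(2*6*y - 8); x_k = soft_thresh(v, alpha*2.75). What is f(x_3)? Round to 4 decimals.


FISTA on f(x) = 6*x^2 - 8*x + 2.75*|x|
L = 12, alpha = 0.0565
Iteration 1: beta = 0.0, y = -3.3121 + 0.0*(-3.3121 + 3.3121) = -3.3121
  grad(y) = -47.7452, v = y - alpha*grad = -0.6145
  prox(v) = soft_thresh(-0.6145, 0.1554) = -0.4591
Iteration 2: beta = 0.3333, y = -0.4591 + 0.3333*(-0.4591 + 3.3121) = 0.4919
  grad(y) = -2.0975, v = y - alpha*grad = 0.6104
  prox(v) = soft_thresh(0.6104, 0.1554) = 0.455
Iteration 3: beta = 0.5, y = 0.455 + 0.5*(0.455 + 0.4591) = 0.9121
  grad(y) = 2.9449, v = y - alpha*grad = 0.7457
  prox(v) = soft_thresh(0.7457, 0.1554) = 0.5903
f(x_3) = 6*0.5903^2 - 8*0.5903 + 2.75*|0.5903| = -1.0083


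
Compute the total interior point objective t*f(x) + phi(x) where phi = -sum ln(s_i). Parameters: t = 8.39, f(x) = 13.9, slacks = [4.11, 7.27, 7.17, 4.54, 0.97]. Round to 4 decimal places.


Step 1: Compute log-barrier.
ln values: [1.4134, 1.9838, 1.9699, 1.5129, -0.0305]
phi = -(1.4134 + 1.9838 + 1.9699 + 1.5129 - 0.0305) = -6.8496
Step 2: Compute augmented objective.
t*f(x) = 8.39*13.9 = 116.621
Total = 116.621 - 6.8496 = 109.7714


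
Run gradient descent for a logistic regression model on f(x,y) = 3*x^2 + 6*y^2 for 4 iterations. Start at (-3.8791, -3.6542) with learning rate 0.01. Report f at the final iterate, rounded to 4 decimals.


Gradient descent on f(x,y) = 3*x^2 + 6*y^2.
Starting point: (-3.8791, -3.6542), alpha = 0.01
Step 1: grad_x = 2*3*-3.8791 = -23.2746, grad_y = 2*6*-3.6542 = -43.8504
  x_1 = -3.8791 - 0.01*-23.2746 = -3.6464
  y_1 = -3.6542 - 0.01*-43.8504 = -3.2157
Step 2: grad_x = 2*3*-3.6464 = -21.8781, grad_y = 2*6*-3.2157 = -38.5884
  x_2 = -3.6464 - 0.01*-21.8781 = -3.4276
  y_2 = -3.2157 - 0.01*-38.5884 = -2.8298
Step 3: grad_x = 2*3*-3.4276 = -20.5654, grad_y = 2*6*-2.8298 = -33.9577
  x_3 = -3.4276 - 0.01*-20.5654 = -3.2219
  y_3 = -2.8298 - 0.01*-33.9577 = -2.4902
Step 4: grad_x = 2*3*-3.2219 = -19.3315, grad_y = 2*6*-2.4902 = -29.8828
  x_4 = -3.2219 - 0.01*-19.3315 = -3.0286
  y_4 = -2.4902 - 0.01*-29.8828 = -2.1914
f(-3.0286, -2.1914) = 3*(-3.0286)^2 + 6*(-2.1914)^2 = 56.3309


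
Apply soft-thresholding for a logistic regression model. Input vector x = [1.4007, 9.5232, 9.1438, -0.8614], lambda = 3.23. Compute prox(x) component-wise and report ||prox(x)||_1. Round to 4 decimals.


Soft-thresholding with lambda = 3.23:
prox(1.4007) = sign(1.4007)*max(|1.4007| - 3.23, 0) = 0.0
prox(9.5232) = sign(9.5232)*max(|9.5232| - 3.23, 0) = 6.2932
prox(9.1438) = sign(9.1438)*max(|9.1438| - 3.23, 0) = 5.9138
prox(-0.8614) = sign(-0.8614)*max(|-0.8614| - 3.23, 0) = 0.0
prox(x) = [0.0, 6.2932, 5.9138, 0.0]
||prox(x)||_1 = 0.0 + 6.2932 + 5.9138 + 0.0 = 12.207


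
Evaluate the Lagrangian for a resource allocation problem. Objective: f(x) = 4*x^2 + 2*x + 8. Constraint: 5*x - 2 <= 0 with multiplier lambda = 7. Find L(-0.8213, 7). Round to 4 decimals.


Step 1: Evaluate f(x).
f(-0.8213) = 4*(-0.8213)^2 + 2*(-0.8213) + 8 = 9.0555
Step 2: Evaluate g(x).
g(-0.8213) = 5*-0.8213 - 2 = -6.1065
Step 3: Compute Lagrangian.
L = 9.0555 + 7*-6.1065 = -33.69


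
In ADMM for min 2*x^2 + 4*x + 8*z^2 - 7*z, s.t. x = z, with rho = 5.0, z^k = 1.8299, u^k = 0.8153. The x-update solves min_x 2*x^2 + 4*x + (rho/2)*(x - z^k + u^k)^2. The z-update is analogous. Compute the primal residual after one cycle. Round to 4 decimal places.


ADMM iteration with rho = 5.0, z^k = 1.8299, u^k = 0.8153
Step 1: x-update.
Minimize 2*x^2 + 4*x + (5.0/2)*(x - 1.8299 + 0.8153)^2
FOC: (2*2 + 5.0)*x = -4 + 5.0*(1.8299 - 0.8153)
x^{k+1} = 0.1192
Step 2: z-update.
Minimize 8*z^2 - 7*z + (5.0/2)*(0.1192 - z + 0.8153)^2
FOC: (2*8 + 5.0)*z = 7 + 5.0*(0.1192 + 0.8153)
z^{k+1} = 0.5558
Step 3: u-update.
u^{k+1} = 0.8153 + 0.1192 - 0.5558 = 0.3787
Step 4: Primal residual = |0.1192 - 0.5558| = 0.4366


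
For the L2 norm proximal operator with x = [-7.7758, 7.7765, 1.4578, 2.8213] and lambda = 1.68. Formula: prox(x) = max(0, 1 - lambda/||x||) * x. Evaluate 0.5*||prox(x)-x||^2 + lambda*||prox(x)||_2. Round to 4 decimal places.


Step 1: Compute ||x||.
||x|| = 11.4465
Step 2: Compute scaling factor.
scale = max(0, 1 - 1.68/11.4465) = 0.8532
Step 3: prox(x) = [-6.6345, 6.6351, 1.2438, 2.4072]
||prox(x)|| = 9.7665
Step 4: Proximal objective.
0.5*||prox-x||^2 = 1.4112
lambda*||prox|| = 16.4077
Total = 17.8189


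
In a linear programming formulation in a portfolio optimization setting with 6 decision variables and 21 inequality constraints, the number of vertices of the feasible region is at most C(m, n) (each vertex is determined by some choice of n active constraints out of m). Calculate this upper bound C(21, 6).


Each vertex corresponds to some choice of n active constraints out of m, so the number of vertices is at most C(m, n) = m! / (n!(m-n)!).
m = 21, n = 6
Numerator: 21 * 20 * 19 * 18 * 17 * 16
Denominator: 6! = 720
C(21, 6) = 54264


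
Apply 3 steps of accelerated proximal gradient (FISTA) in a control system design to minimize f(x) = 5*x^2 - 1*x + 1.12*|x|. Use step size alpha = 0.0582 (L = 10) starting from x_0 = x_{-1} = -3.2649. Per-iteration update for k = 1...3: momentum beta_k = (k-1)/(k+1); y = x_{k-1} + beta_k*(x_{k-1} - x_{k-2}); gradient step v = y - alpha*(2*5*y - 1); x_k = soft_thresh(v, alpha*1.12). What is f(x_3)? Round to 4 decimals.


FISTA on f(x) = 5*x^2 - 1*x + 1.12*|x|
L = 10, alpha = 0.0582
Iteration 1: beta = 0.0, y = -3.2649 + 0.0*(-3.2649 + 3.2649) = -3.2649
  grad(y) = -33.649, v = y - alpha*grad = -1.3065
  prox(v) = soft_thresh(-1.3065, 0.0652) = -1.2413
Iteration 2: beta = 0.3333, y = -1.2413 + 0.3333*(-1.2413 + 3.2649) = -0.5668
  grad(y) = -6.6683, v = y - alpha*grad = -0.1787
  prox(v) = soft_thresh(-0.1787, 0.0652) = -0.1135
Iteration 3: beta = 0.5, y = -0.1135 + 0.5*(-0.1135 + 1.2413) = 0.4503
  grad(y) = 3.5035, v = y - alpha*grad = 0.2464
  prox(v) = soft_thresh(0.2464, 0.0652) = 0.1813
f(x_3) = 5*0.1813^2 - 1*0.1813 + 1.12*|0.1813| = 0.186


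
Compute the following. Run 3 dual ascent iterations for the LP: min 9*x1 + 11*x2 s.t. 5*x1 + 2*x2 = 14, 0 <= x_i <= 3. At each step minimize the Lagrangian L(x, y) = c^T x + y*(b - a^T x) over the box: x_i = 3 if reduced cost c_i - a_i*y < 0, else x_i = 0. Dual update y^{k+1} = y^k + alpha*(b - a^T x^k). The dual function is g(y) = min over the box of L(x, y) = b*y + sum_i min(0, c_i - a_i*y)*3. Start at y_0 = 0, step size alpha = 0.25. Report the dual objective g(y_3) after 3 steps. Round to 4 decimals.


Dual ascent for LP: min 9*x1 + 11*x2, 5*x1 + 2*x2 = 14, 0 <= x_i <= 3
Step 1: y^k = 0.0, reduced costs: (9.0, 11.0)
  x^k = (0.0, 0.0), subgradient = b - a^T x = 14.0
  y^{k+1} = 0.0 + 0.25*14.0 = 3.5
Step 2: y^k = 3.5, reduced costs: (-8.5, 4.0)
  x^k = (3.0, 0.0), subgradient = b - a^T x = -1.0
  y^{k+1} = 3.5 + 0.25*-1.0 = 3.25
Step 3: y^k = 3.25, reduced costs: (-7.25, 4.5)
  x^k = (3.0, 0.0), subgradient = b - a^T x = -1.0
  y^{k+1} = 3.25 + 0.25*-1.0 = 3.0
Dual objective at y_3 = 3.0: reduced costs (-6.0, 5.0), box minimizer x = (3.0, 0.0)
g(y_3) = b*y + (c1 - a1*y)*x1 + (c2 - a2*y)*x2 = 14*3.0 + (-6.0)*3.0 + 5.0*0.0 = 42.0 - 18.0 + 0.0 = 24.0


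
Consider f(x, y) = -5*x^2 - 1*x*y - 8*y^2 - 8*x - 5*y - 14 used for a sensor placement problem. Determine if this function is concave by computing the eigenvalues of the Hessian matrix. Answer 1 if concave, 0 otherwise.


The Hessian of f(x,y) = -5*x^2 - 1*x*y - 8*y^2 - 8*x - 5*y - 14 is:
H = [[-10, -1], [-1, -16]]
Trace = -10 - 16 = -26
Determinant = -10*-16 - (-1)^2 = 159
Discriminant = (-26)^2 - 4*159 = 40.0
Eigenvalues: lambda_1 = -16.1623, lambda_2 = -9.8377
The function is concave.

1


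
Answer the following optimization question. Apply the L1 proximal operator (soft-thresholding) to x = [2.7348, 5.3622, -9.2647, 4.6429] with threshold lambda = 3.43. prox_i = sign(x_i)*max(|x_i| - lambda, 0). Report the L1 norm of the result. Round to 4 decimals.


Soft-thresholding with lambda = 3.43:
prox(2.7348) = sign(2.7348)*max(|2.7348| - 3.43, 0) = 0.0
prox(5.3622) = sign(5.3622)*max(|5.3622| - 3.43, 0) = 1.9322
prox(-9.2647) = sign(-9.2647)*max(|-9.2647| - 3.43, 0) = -5.8347
prox(4.6429) = sign(4.6429)*max(|4.6429| - 3.43, 0) = 1.2129
prox(x) = [0.0, 1.9322, -5.8347, 1.2129]
||prox(x)||_1 = 0.0 + 1.9322 + 5.8347 + 1.2129 = 8.9798
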